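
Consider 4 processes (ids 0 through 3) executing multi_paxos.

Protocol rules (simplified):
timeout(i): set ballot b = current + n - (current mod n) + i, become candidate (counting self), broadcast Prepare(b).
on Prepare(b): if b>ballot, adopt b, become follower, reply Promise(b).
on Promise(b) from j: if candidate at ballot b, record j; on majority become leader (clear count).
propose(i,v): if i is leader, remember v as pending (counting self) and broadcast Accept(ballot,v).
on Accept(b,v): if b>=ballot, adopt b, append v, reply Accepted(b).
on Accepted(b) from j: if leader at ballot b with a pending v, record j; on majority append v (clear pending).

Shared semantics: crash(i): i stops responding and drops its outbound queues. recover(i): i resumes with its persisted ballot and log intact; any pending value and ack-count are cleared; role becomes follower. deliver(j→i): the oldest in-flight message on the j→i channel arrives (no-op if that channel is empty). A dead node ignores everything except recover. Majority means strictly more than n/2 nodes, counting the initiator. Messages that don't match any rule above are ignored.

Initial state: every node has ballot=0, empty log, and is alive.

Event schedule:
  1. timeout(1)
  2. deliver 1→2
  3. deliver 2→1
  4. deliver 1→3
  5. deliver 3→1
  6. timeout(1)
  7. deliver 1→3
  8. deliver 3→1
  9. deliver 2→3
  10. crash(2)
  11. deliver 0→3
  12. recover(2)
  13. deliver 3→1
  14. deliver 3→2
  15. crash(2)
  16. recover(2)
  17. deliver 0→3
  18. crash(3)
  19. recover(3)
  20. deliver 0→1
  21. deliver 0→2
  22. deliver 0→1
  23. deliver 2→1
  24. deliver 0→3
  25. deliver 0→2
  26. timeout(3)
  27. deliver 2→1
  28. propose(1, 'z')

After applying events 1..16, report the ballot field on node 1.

9

e1 timeout(1): 1[cand,b=5,-]
e2 deliver 1→2: 2[foll,b=5,-]
e3 deliver 2→1: ·
e4 deliver 1→3: 3[foll,b=5,-]
e5 deliver 3→1: 1[lead,b=5,-]
e6 timeout(1): 1[cand,b=9,-]
e7 deliver 1→3: 3[foll,b=9,-]
e8 deliver 3→1: ·
e9 deliver 2→3: ·
e10 crash(2): 2[✗foll,b=5,-]
e11 deliver 0→3: ·
e12 recover(2): 2[foll,b=5,-]
e13 deliver 3→1: ·
e14 deliver 3→2: ·
e15 crash(2): 2[✗foll,b=5,-]
e16 recover(2): 2[foll,b=5,-]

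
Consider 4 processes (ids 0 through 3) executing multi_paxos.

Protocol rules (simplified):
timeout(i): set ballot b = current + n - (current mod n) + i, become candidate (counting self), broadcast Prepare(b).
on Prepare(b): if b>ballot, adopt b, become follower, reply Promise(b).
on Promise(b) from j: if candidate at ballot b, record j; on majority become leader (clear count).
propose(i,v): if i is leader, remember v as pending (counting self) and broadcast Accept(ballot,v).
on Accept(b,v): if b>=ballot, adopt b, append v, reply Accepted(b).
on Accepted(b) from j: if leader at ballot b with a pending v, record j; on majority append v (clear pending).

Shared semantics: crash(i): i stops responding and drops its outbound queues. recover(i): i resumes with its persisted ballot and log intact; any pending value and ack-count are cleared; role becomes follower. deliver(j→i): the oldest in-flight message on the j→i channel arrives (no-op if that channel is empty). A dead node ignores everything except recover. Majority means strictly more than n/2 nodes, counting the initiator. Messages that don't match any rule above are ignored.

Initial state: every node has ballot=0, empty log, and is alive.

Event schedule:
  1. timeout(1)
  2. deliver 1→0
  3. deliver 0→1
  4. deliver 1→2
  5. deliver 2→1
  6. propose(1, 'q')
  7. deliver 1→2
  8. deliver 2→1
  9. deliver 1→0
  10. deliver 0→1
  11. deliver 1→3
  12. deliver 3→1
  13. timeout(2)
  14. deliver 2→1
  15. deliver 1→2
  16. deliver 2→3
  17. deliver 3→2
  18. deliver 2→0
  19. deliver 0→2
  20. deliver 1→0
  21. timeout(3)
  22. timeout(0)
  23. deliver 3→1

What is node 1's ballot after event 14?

[1] timeout(1) → N1(cand b5 [-])
[2] deliver 1→0 → N0(foll b5 [-])
[3] deliver 0→1 → ∅
[4] deliver 1→2 → N2(foll b5 [-])
[5] deliver 2→1 → N1(lead b5 [-])
[6] propose(1,'q') → ∅
[7] deliver 1→2 → N2(foll b5 [q])
[8] deliver 2→1 → ∅
[9] deliver 1→0 → N0(foll b5 [q])
[10] deliver 0→1 → N1(lead b5 [q])
[11] deliver 1→3 → N3(foll b5 [-])
[12] deliver 3→1 → ∅
[13] timeout(2) → N2(cand b10 [q])
[14] deliver 2→1 → N1(foll b10 [q])

10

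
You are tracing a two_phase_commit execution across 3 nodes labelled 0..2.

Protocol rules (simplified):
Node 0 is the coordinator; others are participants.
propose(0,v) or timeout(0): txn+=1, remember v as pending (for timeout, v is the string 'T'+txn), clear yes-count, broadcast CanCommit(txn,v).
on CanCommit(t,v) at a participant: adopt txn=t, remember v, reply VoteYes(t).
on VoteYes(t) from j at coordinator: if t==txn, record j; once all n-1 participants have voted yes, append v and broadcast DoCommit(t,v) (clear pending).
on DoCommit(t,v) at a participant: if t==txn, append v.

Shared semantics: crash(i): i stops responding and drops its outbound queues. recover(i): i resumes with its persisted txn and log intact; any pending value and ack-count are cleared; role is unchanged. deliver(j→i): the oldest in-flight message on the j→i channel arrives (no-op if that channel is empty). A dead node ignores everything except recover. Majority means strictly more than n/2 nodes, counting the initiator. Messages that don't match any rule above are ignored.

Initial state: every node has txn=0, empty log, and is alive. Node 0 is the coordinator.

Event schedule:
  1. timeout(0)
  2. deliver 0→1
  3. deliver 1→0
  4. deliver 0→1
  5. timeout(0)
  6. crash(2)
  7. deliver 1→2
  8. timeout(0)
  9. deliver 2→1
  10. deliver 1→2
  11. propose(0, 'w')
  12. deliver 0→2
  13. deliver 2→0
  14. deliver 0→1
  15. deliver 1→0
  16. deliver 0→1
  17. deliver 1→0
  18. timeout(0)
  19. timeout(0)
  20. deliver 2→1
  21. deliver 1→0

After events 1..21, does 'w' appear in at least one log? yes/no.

no

1. timeout(0):  <0:coor t1 ->
2. deliver 0→1:  <1:part t1 ->
3. deliver 1→0:  nop
4. deliver 0→1:  nop
5. timeout(0):  <0:coor t2 ->
6. crash(2):  <2:✗part t0 ->
7. deliver 1→2:  nop
8. timeout(0):  <0:coor t3 ->
9. deliver 2→1:  nop
10. deliver 1→2:  nop
11. propose(0,'w'):  <0:coor t4 ->
12. deliver 0→2:  nop
13. deliver 2→0:  nop
14. deliver 0→1:  <1:part t2 ->
15. deliver 1→0:  nop
16. deliver 0→1:  <1:part t3 ->
17. deliver 1→0:  nop
18. timeout(0):  <0:coor t5 ->
19. timeout(0):  <0:coor t6 ->
20. deliver 2→1:  nop
21. deliver 1→0:  nop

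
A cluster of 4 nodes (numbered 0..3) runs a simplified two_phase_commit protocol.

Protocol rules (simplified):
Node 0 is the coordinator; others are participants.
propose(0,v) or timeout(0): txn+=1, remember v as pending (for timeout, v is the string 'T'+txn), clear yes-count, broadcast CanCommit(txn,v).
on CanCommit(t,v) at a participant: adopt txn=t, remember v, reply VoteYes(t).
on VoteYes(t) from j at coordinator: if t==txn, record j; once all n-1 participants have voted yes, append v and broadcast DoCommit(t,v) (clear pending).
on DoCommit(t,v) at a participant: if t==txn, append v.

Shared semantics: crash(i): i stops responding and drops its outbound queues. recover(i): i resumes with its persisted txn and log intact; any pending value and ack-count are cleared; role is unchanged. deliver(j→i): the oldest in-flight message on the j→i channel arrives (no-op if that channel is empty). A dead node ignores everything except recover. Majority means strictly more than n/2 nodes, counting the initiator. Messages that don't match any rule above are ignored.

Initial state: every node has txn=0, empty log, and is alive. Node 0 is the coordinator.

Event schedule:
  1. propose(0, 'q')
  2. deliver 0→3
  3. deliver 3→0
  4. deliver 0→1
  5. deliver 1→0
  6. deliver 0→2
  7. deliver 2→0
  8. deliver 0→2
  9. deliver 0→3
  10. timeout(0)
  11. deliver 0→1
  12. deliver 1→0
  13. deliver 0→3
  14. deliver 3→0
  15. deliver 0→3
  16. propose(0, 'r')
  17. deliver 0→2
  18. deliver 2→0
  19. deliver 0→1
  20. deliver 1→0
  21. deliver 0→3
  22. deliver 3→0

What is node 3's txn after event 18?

2

step 1 propose(0,'q'): 0={coor,t=1,log=-}
step 2 deliver 0→3: 3={part,t=1,log=-}
step 3 deliver 3→0: —
step 4 deliver 0→1: 1={part,t=1,log=-}
step 5 deliver 1→0: —
step 6 deliver 0→2: 2={part,t=1,log=-}
step 7 deliver 2→0: 0={coor,t=1,log=q}
step 8 deliver 0→2: 2={part,t=1,log=q}
step 9 deliver 0→3: 3={part,t=1,log=q}
step 10 timeout(0): 0={coor,t=2,log=q}
step 11 deliver 0→1: 1={part,t=1,log=q}
step 12 deliver 1→0: —
step 13 deliver 0→3: 3={part,t=2,log=q}
step 14 deliver 3→0: —
step 15 deliver 0→3: —
step 16 propose(0,'r'): 0={coor,t=3,log=q}
step 17 deliver 0→2: 2={part,t=2,log=q}
step 18 deliver 2→0: —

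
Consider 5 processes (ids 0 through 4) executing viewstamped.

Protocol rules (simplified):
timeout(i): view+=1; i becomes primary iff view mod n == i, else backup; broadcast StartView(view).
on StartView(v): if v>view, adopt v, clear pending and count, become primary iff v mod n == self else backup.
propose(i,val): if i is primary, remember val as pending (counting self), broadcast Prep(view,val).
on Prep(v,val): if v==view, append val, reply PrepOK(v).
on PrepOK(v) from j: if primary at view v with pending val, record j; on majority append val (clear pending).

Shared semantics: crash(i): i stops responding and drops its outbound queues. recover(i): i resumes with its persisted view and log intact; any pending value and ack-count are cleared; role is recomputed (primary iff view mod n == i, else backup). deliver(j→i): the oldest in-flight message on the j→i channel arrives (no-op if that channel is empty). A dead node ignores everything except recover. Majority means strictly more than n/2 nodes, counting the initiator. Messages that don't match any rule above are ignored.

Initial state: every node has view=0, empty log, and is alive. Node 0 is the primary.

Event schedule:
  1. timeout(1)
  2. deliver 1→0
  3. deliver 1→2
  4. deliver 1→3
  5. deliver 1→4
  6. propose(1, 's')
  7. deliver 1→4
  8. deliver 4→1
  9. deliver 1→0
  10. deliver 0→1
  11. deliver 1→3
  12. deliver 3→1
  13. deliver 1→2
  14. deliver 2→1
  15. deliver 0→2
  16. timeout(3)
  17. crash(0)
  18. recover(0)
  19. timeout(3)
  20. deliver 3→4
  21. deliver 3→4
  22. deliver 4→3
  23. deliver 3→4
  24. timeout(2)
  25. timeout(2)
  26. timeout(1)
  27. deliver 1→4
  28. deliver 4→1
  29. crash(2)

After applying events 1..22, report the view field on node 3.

3

e1 timeout(1): 1[prim,v=1,-]
e2 deliver 1→0: 0[back,v=1,-]
e3 deliver 1→2: 2[back,v=1,-]
e4 deliver 1→3: 3[back,v=1,-]
e5 deliver 1→4: 4[back,v=1,-]
e6 propose(1,'s'): ·
e7 deliver 1→4: 4[back,v=1,s]
e8 deliver 4→1: ·
e9 deliver 1→0: 0[back,v=1,s]
e10 deliver 0→1: 1[prim,v=1,s]
e11 deliver 1→3: 3[back,v=1,s]
e12 deliver 3→1: ·
e13 deliver 1→2: 2[back,v=1,s]
e14 deliver 2→1: ·
e15 deliver 0→2: ·
e16 timeout(3): 3[back,v=2,s]
e17 crash(0): 0[✗back,v=1,s]
e18 recover(0): 0[back,v=1,s]
e19 timeout(3): 3[prim,v=3,s]
e20 deliver 3→4: 4[back,v=2,s]
e21 deliver 3→4: 4[back,v=3,s]
e22 deliver 4→3: ·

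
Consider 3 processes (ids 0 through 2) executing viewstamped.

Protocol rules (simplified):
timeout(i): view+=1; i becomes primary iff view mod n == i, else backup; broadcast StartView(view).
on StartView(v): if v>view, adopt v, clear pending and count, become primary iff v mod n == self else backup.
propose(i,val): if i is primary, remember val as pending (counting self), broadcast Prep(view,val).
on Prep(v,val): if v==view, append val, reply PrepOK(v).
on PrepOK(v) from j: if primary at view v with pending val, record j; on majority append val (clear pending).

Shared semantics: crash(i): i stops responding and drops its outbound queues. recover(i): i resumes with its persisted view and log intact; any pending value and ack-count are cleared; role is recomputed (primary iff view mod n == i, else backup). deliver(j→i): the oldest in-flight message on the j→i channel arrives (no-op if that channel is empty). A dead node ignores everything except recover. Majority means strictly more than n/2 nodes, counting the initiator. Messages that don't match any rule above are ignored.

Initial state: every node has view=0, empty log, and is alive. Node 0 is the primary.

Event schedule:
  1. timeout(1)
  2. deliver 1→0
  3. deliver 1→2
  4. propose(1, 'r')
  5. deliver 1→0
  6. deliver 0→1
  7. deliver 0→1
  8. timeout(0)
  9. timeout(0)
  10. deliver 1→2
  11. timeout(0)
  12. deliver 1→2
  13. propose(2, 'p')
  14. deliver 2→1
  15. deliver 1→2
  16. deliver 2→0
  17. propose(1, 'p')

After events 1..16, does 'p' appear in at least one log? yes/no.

after 1 — timeout(1): n1:prim/v1/[-]
after 2 — deliver 1→0: n0:back/v1/[-]
after 3 — deliver 1→2: n2:back/v1/[-]
after 4 — propose(1,'r'): ·
after 5 — deliver 1→0: n0:back/v1/[r]
after 6 — deliver 0→1: n1:prim/v1/[r]
after 7 — deliver 0→1: ·
after 8 — timeout(0): n0:back/v2/[r]
after 9 — timeout(0): n0:prim/v3/[r]
after 10 — deliver 1→2: n2:back/v1/[r]
after 11 — timeout(0): n0:back/v4/[r]
after 12 — deliver 1→2: ·
after 13 — propose(2,'p'): ·
after 14 — deliver 2→1: ·
after 15 — deliver 1→2: ·
after 16 — deliver 2→0: ·

no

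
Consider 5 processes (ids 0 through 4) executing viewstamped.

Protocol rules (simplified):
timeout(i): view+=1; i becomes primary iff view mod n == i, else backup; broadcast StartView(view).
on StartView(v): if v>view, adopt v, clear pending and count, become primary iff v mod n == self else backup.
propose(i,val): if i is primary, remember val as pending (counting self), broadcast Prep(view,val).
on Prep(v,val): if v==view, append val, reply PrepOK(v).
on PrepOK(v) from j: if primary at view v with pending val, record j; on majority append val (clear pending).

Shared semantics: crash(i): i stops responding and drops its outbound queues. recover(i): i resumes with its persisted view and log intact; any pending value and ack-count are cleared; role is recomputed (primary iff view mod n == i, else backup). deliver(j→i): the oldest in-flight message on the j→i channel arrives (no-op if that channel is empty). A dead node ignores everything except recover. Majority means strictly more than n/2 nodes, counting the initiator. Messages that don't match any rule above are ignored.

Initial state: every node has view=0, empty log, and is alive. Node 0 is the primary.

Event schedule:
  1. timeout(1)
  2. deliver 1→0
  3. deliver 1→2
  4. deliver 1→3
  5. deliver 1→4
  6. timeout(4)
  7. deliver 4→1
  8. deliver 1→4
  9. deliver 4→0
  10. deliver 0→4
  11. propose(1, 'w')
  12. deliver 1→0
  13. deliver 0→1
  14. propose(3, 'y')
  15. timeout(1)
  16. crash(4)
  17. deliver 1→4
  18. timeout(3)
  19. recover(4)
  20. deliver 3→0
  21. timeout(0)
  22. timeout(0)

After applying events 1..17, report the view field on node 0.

2

after 1 — timeout(1): n1:prim/v1/[-]
after 2 — deliver 1→0: n0:back/v1/[-]
after 3 — deliver 1→2: n2:back/v1/[-]
after 4 — deliver 1→3: n3:back/v1/[-]
after 5 — deliver 1→4: n4:back/v1/[-]
after 6 — timeout(4): n4:back/v2/[-]
after 7 — deliver 4→1: n1:back/v2/[-]
after 8 — deliver 1→4: ·
after 9 — deliver 4→0: n0:back/v2/[-]
after 10 — deliver 0→4: ·
after 11 — propose(1,'w'): ·
after 12 — deliver 1→0: ·
after 13 — deliver 0→1: ·
after 14 — propose(3,'y'): ·
after 15 — timeout(1): n1:back/v3/[-]
after 16 — crash(4): n4:✗back/v2/[-]
after 17 — deliver 1→4: ·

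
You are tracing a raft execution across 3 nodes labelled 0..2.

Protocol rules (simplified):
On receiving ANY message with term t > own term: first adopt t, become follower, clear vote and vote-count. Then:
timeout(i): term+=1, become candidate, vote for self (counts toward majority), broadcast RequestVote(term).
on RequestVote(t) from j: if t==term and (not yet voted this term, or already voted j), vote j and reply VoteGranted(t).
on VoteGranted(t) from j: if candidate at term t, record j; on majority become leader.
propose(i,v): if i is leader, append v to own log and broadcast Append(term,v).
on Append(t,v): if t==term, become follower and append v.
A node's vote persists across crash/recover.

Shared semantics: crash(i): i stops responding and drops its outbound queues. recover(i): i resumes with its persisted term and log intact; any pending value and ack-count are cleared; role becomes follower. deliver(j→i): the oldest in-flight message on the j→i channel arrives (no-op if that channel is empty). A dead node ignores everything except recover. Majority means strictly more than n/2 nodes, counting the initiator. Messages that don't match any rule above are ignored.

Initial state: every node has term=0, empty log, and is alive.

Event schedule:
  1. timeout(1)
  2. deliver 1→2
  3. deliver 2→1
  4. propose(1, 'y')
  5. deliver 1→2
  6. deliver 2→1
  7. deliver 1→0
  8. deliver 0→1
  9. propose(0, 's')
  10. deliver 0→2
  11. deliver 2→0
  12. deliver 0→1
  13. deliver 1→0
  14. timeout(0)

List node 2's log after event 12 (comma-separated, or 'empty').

y

1. timeout(1):  <1:cand t1 ->
2. deliver 1→2:  <2:foll t1 ->
3. deliver 2→1:  <1:lead t1 ->
4. propose(1,'y'):  <1:lead t1 y>
5. deliver 1→2:  <2:foll t1 y>
6. deliver 2→1:  nop
7. deliver 1→0:  <0:foll t1 ->
8. deliver 0→1:  nop
9. propose(0,'s'):  nop
10. deliver 0→2:  nop
11. deliver 2→0:  nop
12. deliver 0→1:  nop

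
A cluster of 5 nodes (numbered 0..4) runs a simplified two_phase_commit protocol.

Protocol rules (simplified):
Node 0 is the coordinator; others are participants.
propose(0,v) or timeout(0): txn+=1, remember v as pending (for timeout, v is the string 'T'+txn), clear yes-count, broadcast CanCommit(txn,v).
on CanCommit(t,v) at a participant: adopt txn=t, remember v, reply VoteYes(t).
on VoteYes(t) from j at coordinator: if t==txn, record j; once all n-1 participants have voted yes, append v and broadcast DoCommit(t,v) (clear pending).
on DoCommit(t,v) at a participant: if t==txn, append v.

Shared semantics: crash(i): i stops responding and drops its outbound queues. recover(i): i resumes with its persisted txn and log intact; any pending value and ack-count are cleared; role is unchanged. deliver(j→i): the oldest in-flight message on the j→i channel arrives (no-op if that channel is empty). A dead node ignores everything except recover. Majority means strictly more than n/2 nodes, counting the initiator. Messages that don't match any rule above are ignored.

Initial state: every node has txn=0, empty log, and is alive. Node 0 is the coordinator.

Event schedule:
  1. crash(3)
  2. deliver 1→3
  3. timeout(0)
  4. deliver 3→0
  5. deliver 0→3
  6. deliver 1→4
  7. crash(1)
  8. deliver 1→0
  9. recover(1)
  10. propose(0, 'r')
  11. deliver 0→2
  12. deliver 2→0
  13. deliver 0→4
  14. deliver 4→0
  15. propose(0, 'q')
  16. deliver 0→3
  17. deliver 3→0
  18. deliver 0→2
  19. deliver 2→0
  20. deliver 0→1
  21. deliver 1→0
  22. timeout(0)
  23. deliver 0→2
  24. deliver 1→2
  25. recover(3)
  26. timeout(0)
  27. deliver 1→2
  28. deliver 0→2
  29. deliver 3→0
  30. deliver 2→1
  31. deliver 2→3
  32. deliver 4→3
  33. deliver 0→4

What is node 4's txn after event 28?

1

step 1 crash(3): 3={✗part,t=0,log=-}
step 2 deliver 1→3: —
step 3 timeout(0): 0={coor,t=1,log=-}
step 4 deliver 3→0: —
step 5 deliver 0→3: —
step 6 deliver 1→4: —
step 7 crash(1): 1={✗part,t=0,log=-}
step 8 deliver 1→0: —
step 9 recover(1): 1={part,t=0,log=-}
step 10 propose(0,'r'): 0={coor,t=2,log=-}
step 11 deliver 0→2: 2={part,t=1,log=-}
step 12 deliver 2→0: —
step 13 deliver 0→4: 4={part,t=1,log=-}
step 14 deliver 4→0: —
step 15 propose(0,'q'): 0={coor,t=3,log=-}
step 16 deliver 0→3: —
step 17 deliver 3→0: —
step 18 deliver 0→2: 2={part,t=2,log=-}
step 19 deliver 2→0: —
step 20 deliver 0→1: 1={part,t=1,log=-}
step 21 deliver 1→0: —
step 22 timeout(0): 0={coor,t=4,log=-}
step 23 deliver 0→2: 2={part,t=3,log=-}
step 24 deliver 1→2: —
step 25 recover(3): 3={part,t=0,log=-}
step 26 timeout(0): 0={coor,t=5,log=-}
step 27 deliver 1→2: —
step 28 deliver 0→2: 2={part,t=4,log=-}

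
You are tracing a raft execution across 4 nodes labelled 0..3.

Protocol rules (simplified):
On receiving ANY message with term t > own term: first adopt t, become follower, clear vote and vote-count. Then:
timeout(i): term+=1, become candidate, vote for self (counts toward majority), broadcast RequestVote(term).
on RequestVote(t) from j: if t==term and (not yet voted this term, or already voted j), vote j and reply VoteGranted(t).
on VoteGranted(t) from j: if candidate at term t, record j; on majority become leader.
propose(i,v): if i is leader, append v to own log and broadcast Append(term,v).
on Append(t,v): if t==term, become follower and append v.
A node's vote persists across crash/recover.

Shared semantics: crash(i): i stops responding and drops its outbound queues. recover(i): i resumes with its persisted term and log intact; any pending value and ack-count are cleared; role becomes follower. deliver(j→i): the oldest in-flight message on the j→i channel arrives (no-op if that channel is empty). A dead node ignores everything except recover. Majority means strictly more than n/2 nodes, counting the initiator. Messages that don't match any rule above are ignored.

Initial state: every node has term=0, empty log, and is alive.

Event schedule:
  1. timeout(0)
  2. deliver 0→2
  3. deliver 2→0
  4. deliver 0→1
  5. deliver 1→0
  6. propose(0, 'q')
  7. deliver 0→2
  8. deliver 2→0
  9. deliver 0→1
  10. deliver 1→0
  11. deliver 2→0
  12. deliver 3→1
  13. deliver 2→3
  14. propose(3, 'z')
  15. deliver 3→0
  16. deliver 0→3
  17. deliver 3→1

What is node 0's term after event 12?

1

e1 timeout(0): 0[cand,t=1,-]
e2 deliver 0→2: 2[foll,t=1,-]
e3 deliver 2→0: ·
e4 deliver 0→1: 1[foll,t=1,-]
e5 deliver 1→0: 0[lead,t=1,-]
e6 propose(0,'q'): 0[lead,t=1,q]
e7 deliver 0→2: 2[foll,t=1,q]
e8 deliver 2→0: ·
e9 deliver 0→1: 1[foll,t=1,q]
e10 deliver 1→0: ·
e11 deliver 2→0: ·
e12 deliver 3→1: ·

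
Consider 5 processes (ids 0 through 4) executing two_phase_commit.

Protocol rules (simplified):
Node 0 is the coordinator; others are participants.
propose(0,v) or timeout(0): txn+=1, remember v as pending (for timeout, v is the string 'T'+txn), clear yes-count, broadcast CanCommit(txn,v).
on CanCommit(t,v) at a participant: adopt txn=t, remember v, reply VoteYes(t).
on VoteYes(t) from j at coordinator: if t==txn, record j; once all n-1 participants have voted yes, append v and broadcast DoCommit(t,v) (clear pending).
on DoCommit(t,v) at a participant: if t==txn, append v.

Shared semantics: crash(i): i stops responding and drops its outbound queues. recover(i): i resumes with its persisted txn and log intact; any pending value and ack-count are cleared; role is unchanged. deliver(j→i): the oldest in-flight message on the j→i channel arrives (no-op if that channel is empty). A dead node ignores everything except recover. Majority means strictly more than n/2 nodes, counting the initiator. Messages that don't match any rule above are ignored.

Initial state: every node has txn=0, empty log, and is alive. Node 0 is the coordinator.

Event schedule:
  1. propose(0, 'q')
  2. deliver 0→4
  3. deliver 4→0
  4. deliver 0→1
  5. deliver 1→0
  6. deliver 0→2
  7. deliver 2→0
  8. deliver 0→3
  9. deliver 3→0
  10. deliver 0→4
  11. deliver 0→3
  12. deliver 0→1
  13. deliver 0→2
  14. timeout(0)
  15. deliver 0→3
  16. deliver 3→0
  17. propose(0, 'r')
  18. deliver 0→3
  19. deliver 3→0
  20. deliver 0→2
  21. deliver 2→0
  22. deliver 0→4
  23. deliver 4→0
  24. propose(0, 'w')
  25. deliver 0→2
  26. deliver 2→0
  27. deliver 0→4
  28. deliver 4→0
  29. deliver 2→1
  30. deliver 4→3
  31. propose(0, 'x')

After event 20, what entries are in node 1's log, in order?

q

after 1 — propose(0,'q'): n0:coor/t1/[-]
after 2 — deliver 0→4: n4:part/t1/[-]
after 3 — deliver 4→0: ·
after 4 — deliver 0→1: n1:part/t1/[-]
after 5 — deliver 1→0: ·
after 6 — deliver 0→2: n2:part/t1/[-]
after 7 — deliver 2→0: ·
after 8 — deliver 0→3: n3:part/t1/[-]
after 9 — deliver 3→0: n0:coor/t1/[q]
after 10 — deliver 0→4: n4:part/t1/[q]
after 11 — deliver 0→3: n3:part/t1/[q]
after 12 — deliver 0→1: n1:part/t1/[q]
after 13 — deliver 0→2: n2:part/t1/[q]
after 14 — timeout(0): n0:coor/t2/[q]
after 15 — deliver 0→3: n3:part/t2/[q]
after 16 — deliver 3→0: ·
after 17 — propose(0,'r'): n0:coor/t3/[q]
after 18 — deliver 0→3: n3:part/t3/[q]
after 19 — deliver 3→0: ·
after 20 — deliver 0→2: n2:part/t2/[q]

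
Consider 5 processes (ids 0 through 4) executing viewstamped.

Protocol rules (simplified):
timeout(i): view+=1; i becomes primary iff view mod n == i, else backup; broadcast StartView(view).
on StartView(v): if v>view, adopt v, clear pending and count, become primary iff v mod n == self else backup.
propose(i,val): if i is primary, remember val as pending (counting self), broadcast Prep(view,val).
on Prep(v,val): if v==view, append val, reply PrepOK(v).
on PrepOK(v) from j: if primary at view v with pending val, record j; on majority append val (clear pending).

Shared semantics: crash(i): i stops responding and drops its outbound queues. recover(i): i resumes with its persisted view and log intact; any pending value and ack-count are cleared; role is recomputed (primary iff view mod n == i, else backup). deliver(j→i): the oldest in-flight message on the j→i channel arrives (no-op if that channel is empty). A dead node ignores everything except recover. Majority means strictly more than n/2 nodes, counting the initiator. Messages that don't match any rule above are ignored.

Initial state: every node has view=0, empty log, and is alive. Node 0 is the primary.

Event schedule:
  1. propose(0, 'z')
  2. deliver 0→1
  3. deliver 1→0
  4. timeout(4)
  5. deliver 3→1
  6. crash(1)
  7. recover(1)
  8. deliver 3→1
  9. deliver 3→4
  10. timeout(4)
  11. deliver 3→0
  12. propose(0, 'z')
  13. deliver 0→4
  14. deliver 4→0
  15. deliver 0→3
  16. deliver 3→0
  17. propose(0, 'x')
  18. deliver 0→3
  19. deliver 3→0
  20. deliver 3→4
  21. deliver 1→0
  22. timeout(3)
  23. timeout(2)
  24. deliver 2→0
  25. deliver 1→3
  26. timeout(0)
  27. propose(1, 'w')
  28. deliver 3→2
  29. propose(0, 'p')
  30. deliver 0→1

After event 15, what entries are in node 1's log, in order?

z

step 1 propose(0,'z'): —
step 2 deliver 0→1: 1={back,v=0,log=z}
step 3 deliver 1→0: —
step 4 timeout(4): 4={back,v=1,log=-}
step 5 deliver 3→1: —
step 6 crash(1): 1={✗back,v=0,log=z}
step 7 recover(1): 1={back,v=0,log=z}
step 8 deliver 3→1: —
step 9 deliver 3→4: —
step 10 timeout(4): 4={back,v=2,log=-}
step 11 deliver 3→0: —
step 12 propose(0,'z'): —
step 13 deliver 0→4: —
step 14 deliver 4→0: 0={back,v=1,log=-}
step 15 deliver 0→3: 3={back,v=0,log=z}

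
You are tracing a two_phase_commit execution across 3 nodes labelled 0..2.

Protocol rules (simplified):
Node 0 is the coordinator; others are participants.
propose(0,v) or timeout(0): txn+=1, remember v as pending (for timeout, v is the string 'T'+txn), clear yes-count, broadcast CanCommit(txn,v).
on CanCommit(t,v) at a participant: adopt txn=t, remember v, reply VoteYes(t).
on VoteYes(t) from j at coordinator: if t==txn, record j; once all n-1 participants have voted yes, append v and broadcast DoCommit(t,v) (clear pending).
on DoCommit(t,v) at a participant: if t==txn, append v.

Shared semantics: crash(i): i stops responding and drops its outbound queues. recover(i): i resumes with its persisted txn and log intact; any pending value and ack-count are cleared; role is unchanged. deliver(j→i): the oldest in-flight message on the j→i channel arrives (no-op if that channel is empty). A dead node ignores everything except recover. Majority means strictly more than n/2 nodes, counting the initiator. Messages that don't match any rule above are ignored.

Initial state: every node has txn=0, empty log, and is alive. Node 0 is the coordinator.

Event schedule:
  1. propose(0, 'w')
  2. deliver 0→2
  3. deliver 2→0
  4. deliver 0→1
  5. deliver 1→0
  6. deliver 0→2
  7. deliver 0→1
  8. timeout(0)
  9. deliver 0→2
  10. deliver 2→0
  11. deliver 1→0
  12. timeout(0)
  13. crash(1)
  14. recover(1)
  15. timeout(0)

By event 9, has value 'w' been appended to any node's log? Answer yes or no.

e1 propose(0,'w'): 0[coor,t=1,-]
e2 deliver 0→2: 2[part,t=1,-]
e3 deliver 2→0: ·
e4 deliver 0→1: 1[part,t=1,-]
e5 deliver 1→0: 0[coor,t=1,w]
e6 deliver 0→2: 2[part,t=1,w]
e7 deliver 0→1: 1[part,t=1,w]
e8 timeout(0): 0[coor,t=2,w]
e9 deliver 0→2: 2[part,t=2,w]

yes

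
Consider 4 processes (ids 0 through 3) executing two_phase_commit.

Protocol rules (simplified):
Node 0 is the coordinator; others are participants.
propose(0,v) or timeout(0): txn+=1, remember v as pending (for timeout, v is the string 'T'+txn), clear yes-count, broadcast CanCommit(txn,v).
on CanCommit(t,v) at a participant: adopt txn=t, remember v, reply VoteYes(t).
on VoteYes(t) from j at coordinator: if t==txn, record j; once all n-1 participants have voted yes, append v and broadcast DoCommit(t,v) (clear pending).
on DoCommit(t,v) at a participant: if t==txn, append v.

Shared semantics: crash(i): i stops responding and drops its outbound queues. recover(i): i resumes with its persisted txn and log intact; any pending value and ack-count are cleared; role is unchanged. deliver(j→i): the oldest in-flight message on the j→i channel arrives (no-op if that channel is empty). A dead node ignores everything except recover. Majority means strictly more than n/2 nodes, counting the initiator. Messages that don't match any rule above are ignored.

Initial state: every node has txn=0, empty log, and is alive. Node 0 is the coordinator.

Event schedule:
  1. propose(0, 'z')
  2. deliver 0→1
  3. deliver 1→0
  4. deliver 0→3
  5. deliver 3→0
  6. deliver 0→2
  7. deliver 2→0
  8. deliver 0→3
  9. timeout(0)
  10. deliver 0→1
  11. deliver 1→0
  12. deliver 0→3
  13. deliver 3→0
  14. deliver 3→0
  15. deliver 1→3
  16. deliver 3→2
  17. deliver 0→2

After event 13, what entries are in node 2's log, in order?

e1 propose(0,'z'): 0[coor,t=1,-]
e2 deliver 0→1: 1[part,t=1,-]
e3 deliver 1→0: ·
e4 deliver 0→3: 3[part,t=1,-]
e5 deliver 3→0: ·
e6 deliver 0→2: 2[part,t=1,-]
e7 deliver 2→0: 0[coor,t=1,z]
e8 deliver 0→3: 3[part,t=1,z]
e9 timeout(0): 0[coor,t=2,z]
e10 deliver 0→1: 1[part,t=1,z]
e11 deliver 1→0: ·
e12 deliver 0→3: 3[part,t=2,z]
e13 deliver 3→0: ·

empty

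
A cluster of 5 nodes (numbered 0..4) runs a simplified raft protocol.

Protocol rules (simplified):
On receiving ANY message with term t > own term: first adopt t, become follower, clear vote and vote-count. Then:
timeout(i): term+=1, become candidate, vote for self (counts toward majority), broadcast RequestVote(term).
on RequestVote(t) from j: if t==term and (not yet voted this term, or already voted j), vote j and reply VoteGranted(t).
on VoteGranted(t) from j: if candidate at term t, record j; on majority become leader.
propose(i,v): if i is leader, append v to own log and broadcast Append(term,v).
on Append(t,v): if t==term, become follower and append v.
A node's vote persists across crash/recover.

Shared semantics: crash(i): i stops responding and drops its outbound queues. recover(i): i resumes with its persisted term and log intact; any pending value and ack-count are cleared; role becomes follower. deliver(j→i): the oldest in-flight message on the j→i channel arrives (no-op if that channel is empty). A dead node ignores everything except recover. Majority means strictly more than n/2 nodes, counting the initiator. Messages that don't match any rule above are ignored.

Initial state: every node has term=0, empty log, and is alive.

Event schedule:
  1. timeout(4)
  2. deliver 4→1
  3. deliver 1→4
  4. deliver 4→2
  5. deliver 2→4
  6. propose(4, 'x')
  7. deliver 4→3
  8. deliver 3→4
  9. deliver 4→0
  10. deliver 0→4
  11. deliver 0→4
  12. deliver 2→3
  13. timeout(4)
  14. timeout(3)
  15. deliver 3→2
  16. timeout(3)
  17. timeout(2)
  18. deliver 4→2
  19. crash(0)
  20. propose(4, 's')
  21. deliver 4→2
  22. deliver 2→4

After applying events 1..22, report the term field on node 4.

3

after 1 — timeout(4): n4:cand/t1/[-]
after 2 — deliver 4→1: n1:foll/t1/[-]
after 3 — deliver 1→4: ·
after 4 — deliver 4→2: n2:foll/t1/[-]
after 5 — deliver 2→4: n4:lead/t1/[-]
after 6 — propose(4,'x'): n4:lead/t1/[x]
after 7 — deliver 4→3: n3:foll/t1/[-]
after 8 — deliver 3→4: ·
after 9 — deliver 4→0: n0:foll/t1/[-]
after 10 — deliver 0→4: ·
after 11 — deliver 0→4: ·
after 12 — deliver 2→3: ·
after 13 — timeout(4): n4:cand/t2/[x]
after 14 — timeout(3): n3:cand/t2/[-]
after 15 — deliver 3→2: n2:foll/t2/[-]
after 16 — timeout(3): n3:cand/t3/[-]
after 17 — timeout(2): n2:cand/t3/[-]
after 18 — deliver 4→2: ·
after 19 — crash(0): n0:✗foll/t1/[-]
after 20 — propose(4,'s'): ·
after 21 — deliver 4→2: ·
after 22 — deliver 2→4: n4:foll/t3/[x]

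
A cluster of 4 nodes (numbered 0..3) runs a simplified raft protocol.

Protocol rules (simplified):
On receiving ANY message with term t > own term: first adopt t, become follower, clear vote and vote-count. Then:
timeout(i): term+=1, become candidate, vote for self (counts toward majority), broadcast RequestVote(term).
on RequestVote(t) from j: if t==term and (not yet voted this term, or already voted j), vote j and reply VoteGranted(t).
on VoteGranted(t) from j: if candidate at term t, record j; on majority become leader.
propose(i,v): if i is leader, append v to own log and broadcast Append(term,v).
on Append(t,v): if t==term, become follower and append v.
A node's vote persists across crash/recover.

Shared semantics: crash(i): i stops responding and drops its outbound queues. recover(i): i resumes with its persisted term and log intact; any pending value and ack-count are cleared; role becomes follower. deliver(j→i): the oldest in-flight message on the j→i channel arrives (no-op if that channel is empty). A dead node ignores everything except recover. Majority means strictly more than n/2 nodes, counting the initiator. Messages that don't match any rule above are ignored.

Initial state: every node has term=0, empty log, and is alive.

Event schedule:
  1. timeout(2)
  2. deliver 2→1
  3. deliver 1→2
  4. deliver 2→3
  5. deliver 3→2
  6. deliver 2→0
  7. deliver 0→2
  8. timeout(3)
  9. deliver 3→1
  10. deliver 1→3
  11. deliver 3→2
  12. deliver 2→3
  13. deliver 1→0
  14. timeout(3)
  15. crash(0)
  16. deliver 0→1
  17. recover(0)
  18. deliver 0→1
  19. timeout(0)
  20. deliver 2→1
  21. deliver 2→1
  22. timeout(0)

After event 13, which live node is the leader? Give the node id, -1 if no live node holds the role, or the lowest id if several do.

3

[1] timeout(2) → N2(cand t1 [-])
[2] deliver 2→1 → N1(foll t1 [-])
[3] deliver 1→2 → ∅
[4] deliver 2→3 → N3(foll t1 [-])
[5] deliver 3→2 → N2(lead t1 [-])
[6] deliver 2→0 → N0(foll t1 [-])
[7] deliver 0→2 → ∅
[8] timeout(3) → N3(cand t2 [-])
[9] deliver 3→1 → N1(foll t2 [-])
[10] deliver 1→3 → ∅
[11] deliver 3→2 → N2(foll t2 [-])
[12] deliver 2→3 → N3(lead t2 [-])
[13] deliver 1→0 → ∅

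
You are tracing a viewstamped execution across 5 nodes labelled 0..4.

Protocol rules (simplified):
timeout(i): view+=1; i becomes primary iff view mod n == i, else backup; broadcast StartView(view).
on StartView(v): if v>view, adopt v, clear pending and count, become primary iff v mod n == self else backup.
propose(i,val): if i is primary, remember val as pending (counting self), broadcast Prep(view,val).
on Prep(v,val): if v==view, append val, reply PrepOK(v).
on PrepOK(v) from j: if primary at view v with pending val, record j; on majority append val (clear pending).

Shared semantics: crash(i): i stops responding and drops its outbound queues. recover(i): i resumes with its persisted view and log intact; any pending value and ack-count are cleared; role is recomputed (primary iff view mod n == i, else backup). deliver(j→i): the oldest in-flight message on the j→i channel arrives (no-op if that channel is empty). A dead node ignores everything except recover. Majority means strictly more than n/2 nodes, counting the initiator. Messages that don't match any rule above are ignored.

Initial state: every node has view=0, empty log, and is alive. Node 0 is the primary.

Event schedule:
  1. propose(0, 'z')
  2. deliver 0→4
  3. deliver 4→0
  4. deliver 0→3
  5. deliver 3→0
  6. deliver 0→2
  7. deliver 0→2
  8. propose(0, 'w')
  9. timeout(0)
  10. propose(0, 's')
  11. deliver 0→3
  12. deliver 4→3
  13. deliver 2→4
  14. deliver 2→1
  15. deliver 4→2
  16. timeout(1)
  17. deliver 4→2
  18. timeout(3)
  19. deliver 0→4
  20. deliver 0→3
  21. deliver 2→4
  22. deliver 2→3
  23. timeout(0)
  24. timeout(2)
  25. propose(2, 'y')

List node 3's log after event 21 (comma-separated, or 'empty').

z,w

[1] propose(0,'z') → ∅
[2] deliver 0→4 → N4(back v0 [z])
[3] deliver 4→0 → ∅
[4] deliver 0→3 → N3(back v0 [z])
[5] deliver 3→0 → N0(prim v0 [z])
[6] deliver 0→2 → N2(back v0 [z])
[7] deliver 0→2 → ∅
[8] propose(0,'w') → ∅
[9] timeout(0) → N0(back v1 [z])
[10] propose(0,'s') → ∅
[11] deliver 0→3 → N3(back v0 [z,w])
[12] deliver 4→3 → ∅
[13] deliver 2→4 → ∅
[14] deliver 2→1 → ∅
[15] deliver 4→2 → ∅
[16] timeout(1) → N1(prim v1 [-])
[17] deliver 4→2 → ∅
[18] timeout(3) → N3(back v1 [z,w])
[19] deliver 0→4 → N4(back v0 [z,w])
[20] deliver 0→3 → ∅
[21] deliver 2→4 → ∅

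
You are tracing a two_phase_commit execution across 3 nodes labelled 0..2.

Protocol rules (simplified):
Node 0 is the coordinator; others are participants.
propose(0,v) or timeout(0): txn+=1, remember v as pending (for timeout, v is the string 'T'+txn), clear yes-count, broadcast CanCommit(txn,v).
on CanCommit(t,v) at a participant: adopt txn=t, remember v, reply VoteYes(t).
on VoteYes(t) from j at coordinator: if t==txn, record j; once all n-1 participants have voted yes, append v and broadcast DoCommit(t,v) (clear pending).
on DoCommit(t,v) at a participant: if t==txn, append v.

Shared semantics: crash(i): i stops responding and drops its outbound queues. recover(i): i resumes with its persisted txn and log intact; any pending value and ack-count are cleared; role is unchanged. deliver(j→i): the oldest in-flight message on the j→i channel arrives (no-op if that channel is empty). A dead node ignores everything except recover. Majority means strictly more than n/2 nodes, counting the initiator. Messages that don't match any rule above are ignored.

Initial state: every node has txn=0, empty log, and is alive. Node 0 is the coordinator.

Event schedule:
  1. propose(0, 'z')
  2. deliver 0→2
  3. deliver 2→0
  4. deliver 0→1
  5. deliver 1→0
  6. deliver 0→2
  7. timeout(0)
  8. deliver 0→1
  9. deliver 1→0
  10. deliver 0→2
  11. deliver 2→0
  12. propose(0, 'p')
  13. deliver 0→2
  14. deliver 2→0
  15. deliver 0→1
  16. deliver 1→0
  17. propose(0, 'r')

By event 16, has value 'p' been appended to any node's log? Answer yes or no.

after 1 — propose(0,'z'): n0:coor/t1/[-]
after 2 — deliver 0→2: n2:part/t1/[-]
after 3 — deliver 2→0: ·
after 4 — deliver 0→1: n1:part/t1/[-]
after 5 — deliver 1→0: n0:coor/t1/[z]
after 6 — deliver 0→2: n2:part/t1/[z]
after 7 — timeout(0): n0:coor/t2/[z]
after 8 — deliver 0→1: n1:part/t1/[z]
after 9 — deliver 1→0: ·
after 10 — deliver 0→2: n2:part/t2/[z]
after 11 — deliver 2→0: ·
after 12 — propose(0,'p'): n0:coor/t3/[z]
after 13 — deliver 0→2: n2:part/t3/[z]
after 14 — deliver 2→0: ·
after 15 — deliver 0→1: n1:part/t2/[z]
after 16 — deliver 1→0: ·

no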